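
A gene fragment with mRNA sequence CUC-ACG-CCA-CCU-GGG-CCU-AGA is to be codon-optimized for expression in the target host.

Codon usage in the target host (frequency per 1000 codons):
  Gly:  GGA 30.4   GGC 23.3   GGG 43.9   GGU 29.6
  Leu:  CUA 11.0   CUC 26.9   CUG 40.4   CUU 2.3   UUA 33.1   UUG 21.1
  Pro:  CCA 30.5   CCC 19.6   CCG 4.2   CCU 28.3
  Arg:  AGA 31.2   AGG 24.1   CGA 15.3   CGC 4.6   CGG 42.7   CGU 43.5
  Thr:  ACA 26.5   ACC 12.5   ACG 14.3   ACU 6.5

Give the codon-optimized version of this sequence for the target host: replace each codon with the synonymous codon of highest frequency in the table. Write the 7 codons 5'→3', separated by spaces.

CUG ACA CCA CCA GGG CCA CGU

Codon 1 (Leu): best is CUG at 40.4.
Codon 2 (Thr): best is ACA at 26.5.
Codon 3 (Pro): best is CCA at 30.5.
Codon 4 (Pro): best is CCA at 30.5.
Codon 5 (Gly): best is GGG at 43.9.
Codon 6 (Pro): best is CCA at 30.5.
Codon 7 (Arg): best is CGU at 43.5.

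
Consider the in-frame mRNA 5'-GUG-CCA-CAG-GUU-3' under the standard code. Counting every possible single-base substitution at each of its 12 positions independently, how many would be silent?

Codon 1 (GUG, Val): 3 synonymous substitutions.
Codon 2 (CCA, Pro): 3 synonymous substitutions.
Codon 3 (CAG, Gln): 1 synonymous substitution.
Codon 4 (GUU, Val): 3 synonymous substitutions.
Total: 3 + 3 + 1 + 3 = 10.

10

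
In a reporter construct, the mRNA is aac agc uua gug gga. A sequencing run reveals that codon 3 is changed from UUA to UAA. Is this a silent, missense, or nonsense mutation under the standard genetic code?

Position 8 falls in codon 3: UUA → Leu.
After the substitution the codon is UAA → Stop.
The new codon is a stop codon, so this is a nonsense mutation.

nonsense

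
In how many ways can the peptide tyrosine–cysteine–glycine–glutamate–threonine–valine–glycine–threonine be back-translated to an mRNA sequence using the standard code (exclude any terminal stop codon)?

8192

Tyr: 2 codons.
Cys: 2 codons.
Gly: 4 codons.
Glu: 2 codons.
Thr: 4 codons.
Val: 4 codons.
Gly: 4 codons.
Thr: 4 codons.
2 × 2 × 4 × 2 × 4 × 4 × 4 × 4 = 8192.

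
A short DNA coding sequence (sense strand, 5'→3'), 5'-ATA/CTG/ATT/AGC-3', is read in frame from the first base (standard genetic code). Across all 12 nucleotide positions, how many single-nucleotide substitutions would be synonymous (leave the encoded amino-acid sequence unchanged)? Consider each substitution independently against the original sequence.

Codon 1 (ATA, Ile): 2 synonymous substitutions.
Codon 2 (CTG, Leu): 4 synonymous substitutions.
Codon 3 (ATT, Ile): 2 synonymous substitutions.
Codon 4 (AGC, Ser): 1 synonymous substitution.
Total: 2 + 4 + 2 + 1 = 9.

9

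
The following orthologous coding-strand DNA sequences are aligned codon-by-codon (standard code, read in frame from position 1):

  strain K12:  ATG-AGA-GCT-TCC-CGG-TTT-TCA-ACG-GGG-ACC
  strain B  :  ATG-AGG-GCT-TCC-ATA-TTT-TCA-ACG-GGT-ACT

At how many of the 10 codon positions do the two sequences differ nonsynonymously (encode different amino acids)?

1

Codon 1: ATG Met / ATG Met — identical.
Codon 2: AGA Arg / AGG Arg — synonymous.
Codon 3: GCT Ala / GCT Ala — identical.
Codon 4: TCC Ser / TCC Ser — identical.
Codon 5: CGG Arg / ATA Ile — nonsynonymous.
Codon 6: TTT Phe / TTT Phe — identical.
Codon 7: TCA Ser / TCA Ser — identical.
Codon 8: ACG Thr / ACG Thr — identical.
Codon 9: GGG Gly / GGT Gly — synonymous.
Codon 10: ACC Thr / ACT Thr — synonymous.
Nonsynonymous differences: 1.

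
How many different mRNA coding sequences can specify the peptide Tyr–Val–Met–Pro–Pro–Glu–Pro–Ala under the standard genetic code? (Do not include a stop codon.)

4096

Tyr: 2 codons.
Val: 4 codons.
Met: 1 codon.
Pro: 4 codons.
Pro: 4 codons.
Glu: 2 codons.
Pro: 4 codons.
Ala: 4 codons.
2 × 4 × 1 × 4 × 4 × 2 × 4 × 4 = 4096.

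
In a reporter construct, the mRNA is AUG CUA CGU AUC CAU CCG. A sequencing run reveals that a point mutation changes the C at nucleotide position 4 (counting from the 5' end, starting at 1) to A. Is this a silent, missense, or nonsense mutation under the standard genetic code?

Position 4 falls in codon 2: CUA → Leu.
After the substitution the codon is AUA → Ile.
Leu ≠ Ile, so this is a missense mutation.

missense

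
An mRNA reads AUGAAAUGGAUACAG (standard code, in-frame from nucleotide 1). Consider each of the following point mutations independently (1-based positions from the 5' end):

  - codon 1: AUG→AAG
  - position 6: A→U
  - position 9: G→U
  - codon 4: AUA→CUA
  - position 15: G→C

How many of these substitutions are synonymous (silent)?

0

Codon 1: AUG (Met) → AAG (Lys) — missense.
Codon 2: AAA (Lys) → AAU (Asn) — missense.
Codon 3: UGG (Trp) → UGU (Cys) — missense.
Codon 4: AUA (Ile) → CUA (Leu) — missense.
Codon 5: CAG (Gln) → CAC (His) — missense.
Synonymous: 0 of 5.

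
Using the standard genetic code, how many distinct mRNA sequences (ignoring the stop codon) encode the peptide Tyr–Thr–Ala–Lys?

64

Tyr: 2 codons.
Thr: 4 codons.
Ala: 4 codons.
Lys: 2 codons.
2 × 4 × 4 × 2 = 64.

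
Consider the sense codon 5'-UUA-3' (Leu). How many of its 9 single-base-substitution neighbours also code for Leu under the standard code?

2

Position 1: CUA → 1 synonymous.
Position 2: none → 0 synonymous.
Position 3: UUG → 1 synonymous.
Total: 1 + 0 + 1 = 2.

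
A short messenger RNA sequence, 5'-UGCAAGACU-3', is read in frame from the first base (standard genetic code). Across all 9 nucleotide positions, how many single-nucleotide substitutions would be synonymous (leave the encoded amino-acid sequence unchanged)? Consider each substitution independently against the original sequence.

5

Codon 1 (UGC, Cys): 1 synonymous substitution.
Codon 2 (AAG, Lys): 1 synonymous substitution.
Codon 3 (ACU, Thr): 3 synonymous substitutions.
Total: 1 + 1 + 3 = 5.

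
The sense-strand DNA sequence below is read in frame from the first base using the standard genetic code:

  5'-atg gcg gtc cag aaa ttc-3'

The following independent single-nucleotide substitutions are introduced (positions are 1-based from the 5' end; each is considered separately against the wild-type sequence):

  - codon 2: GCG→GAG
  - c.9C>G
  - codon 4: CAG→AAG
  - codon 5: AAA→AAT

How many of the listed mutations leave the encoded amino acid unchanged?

1

Codon 2: GCG (Ala) → GAG (Glu) — missense.
Codon 3: GTC (Val) → GTG (Val) — synonymous.
Codon 4: CAG (Gln) → AAG (Lys) — missense.
Codon 5: AAA (Lys) → AAT (Asn) — missense.
Synonymous: 1 of 4.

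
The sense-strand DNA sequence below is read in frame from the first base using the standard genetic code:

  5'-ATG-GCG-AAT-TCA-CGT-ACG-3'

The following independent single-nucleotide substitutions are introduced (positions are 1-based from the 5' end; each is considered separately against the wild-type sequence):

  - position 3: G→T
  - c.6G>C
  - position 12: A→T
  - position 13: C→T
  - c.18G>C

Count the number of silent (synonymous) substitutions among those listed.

3

Codon 1: ATG (Met) → ATT (Ile) — missense.
Codon 2: GCG (Ala) → GCC (Ala) — synonymous.
Codon 4: TCA (Ser) → TCT (Ser) — synonymous.
Codon 5: CGT (Arg) → TGT (Cys) — missense.
Codon 6: ACG (Thr) → ACC (Thr) — synonymous.
Synonymous: 3 of 5.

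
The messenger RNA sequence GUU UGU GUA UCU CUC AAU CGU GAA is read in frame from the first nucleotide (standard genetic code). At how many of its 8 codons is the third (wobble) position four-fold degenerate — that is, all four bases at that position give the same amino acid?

5

Codon 1 GUU (Val): third position 4-fold.
Codon 2 UGU (Cys): third position 2-fold.
Codon 3 GUA (Val): third position 4-fold.
Codon 4 UCU (Ser): third position 4-fold.
Codon 5 CUC (Leu): third position 4-fold.
Codon 6 AAU (Asn): third position 2-fold.
Codon 7 CGU (Arg): third position 4-fold.
Codon 8 GAA (Glu): third position 2-fold.
Four-fold degenerate third positions: 5.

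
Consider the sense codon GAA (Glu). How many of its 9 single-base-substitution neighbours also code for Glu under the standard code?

1

Position 1: none → 0 synonymous.
Position 2: none → 0 synonymous.
Position 3: GAG → 1 synonymous.
Total: 0 + 0 + 1 = 1.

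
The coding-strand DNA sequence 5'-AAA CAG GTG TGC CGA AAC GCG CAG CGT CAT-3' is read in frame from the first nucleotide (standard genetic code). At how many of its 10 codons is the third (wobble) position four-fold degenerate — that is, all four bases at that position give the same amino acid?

4

Codon 1 AAA (Lys): third position 2-fold.
Codon 2 CAG (Gln): third position 2-fold.
Codon 3 GTG (Val): third position 4-fold.
Codon 4 TGC (Cys): third position 2-fold.
Codon 5 CGA (Arg): third position 4-fold.
Codon 6 AAC (Asn): third position 2-fold.
Codon 7 GCG (Ala): third position 4-fold.
Codon 8 CAG (Gln): third position 2-fold.
Codon 9 CGT (Arg): third position 4-fold.
Codon 10 CAT (His): third position 2-fold.
Four-fold degenerate third positions: 4.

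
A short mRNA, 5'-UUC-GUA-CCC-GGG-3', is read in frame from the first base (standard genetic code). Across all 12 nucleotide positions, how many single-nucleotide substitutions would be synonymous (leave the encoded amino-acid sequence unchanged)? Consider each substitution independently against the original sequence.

10

Codon 1 (UUC, Phe): 1 synonymous substitution.
Codon 2 (GUA, Val): 3 synonymous substitutions.
Codon 3 (CCC, Pro): 3 synonymous substitutions.
Codon 4 (GGG, Gly): 3 synonymous substitutions.
Total: 1 + 3 + 3 + 3 = 10.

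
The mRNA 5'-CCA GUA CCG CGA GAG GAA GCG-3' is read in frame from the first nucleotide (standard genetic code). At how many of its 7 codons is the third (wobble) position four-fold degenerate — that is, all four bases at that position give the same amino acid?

5

Codon 1 CCA (Pro): third position 4-fold.
Codon 2 GUA (Val): third position 4-fold.
Codon 3 CCG (Pro): third position 4-fold.
Codon 4 CGA (Arg): third position 4-fold.
Codon 5 GAG (Glu): third position 2-fold.
Codon 6 GAA (Glu): third position 2-fold.
Codon 7 GCG (Ala): third position 4-fold.
Four-fold degenerate third positions: 5.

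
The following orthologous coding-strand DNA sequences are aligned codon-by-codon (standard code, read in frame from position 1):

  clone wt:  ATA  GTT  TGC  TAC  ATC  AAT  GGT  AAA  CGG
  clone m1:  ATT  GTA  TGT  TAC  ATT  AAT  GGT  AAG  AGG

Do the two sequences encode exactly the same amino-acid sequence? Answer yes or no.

Codon 1: ATA Ile / ATT Ile — synonymous.
Codon 2: GTT Val / GTA Val — synonymous.
Codon 3: TGC Cys / TGT Cys — synonymous.
Codon 4: TAC Tyr / TAC Tyr — identical.
Codon 5: ATC Ile / ATT Ile — synonymous.
Codon 6: AAT Asn / AAT Asn — identical.
Codon 7: GGT Gly / GGT Gly — identical.
Codon 8: AAA Lys / AAG Lys — synonymous.
Codon 9: CGG Arg / AGG Arg — synonymous.
Nonsynonymous differences: 0 → same protein.

yes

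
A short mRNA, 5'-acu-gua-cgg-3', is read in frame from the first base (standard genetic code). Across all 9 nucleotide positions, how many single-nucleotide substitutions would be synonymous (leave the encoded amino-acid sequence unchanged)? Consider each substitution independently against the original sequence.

Codon 1 (ACU, Thr): 3 synonymous substitutions.
Codon 2 (GUA, Val): 3 synonymous substitutions.
Codon 3 (CGG, Arg): 4 synonymous substitutions.
Total: 3 + 3 + 4 = 10.

10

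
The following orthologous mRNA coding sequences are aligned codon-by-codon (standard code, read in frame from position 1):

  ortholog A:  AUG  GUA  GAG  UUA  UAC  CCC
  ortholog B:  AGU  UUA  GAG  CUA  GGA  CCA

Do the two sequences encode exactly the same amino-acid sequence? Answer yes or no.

no

Codon 1: AUG Met / AGU Ser — nonsynonymous.
Codon 2: GUA Val / UUA Leu — nonsynonymous.
Codon 3: GAG Glu / GAG Glu — identical.
Codon 4: UUA Leu / CUA Leu — synonymous.
Codon 5: UAC Tyr / GGA Gly — nonsynonymous.
Codon 6: CCC Pro / CCA Pro — synonymous.
Nonsynonymous differences: 3 → different protein.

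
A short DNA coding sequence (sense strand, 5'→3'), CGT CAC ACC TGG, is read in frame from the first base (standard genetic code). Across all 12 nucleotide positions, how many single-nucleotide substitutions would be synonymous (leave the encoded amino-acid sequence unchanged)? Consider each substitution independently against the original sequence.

7

Codon 1 (CGT, Arg): 3 synonymous substitutions.
Codon 2 (CAC, His): 1 synonymous substitution.
Codon 3 (ACC, Thr): 3 synonymous substitutions.
Codon 4 (TGG, Trp): 0 synonymous substitutions.
Total: 3 + 1 + 3 + 0 = 7.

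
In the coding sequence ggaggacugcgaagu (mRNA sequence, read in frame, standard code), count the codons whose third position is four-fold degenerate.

4

Codon 1 GGA (Gly): third position 4-fold.
Codon 2 GGA (Gly): third position 4-fold.
Codon 3 CUG (Leu): third position 4-fold.
Codon 4 CGA (Arg): third position 4-fold.
Codon 5 AGU (Ser): third position 2-fold.
Four-fold degenerate third positions: 4.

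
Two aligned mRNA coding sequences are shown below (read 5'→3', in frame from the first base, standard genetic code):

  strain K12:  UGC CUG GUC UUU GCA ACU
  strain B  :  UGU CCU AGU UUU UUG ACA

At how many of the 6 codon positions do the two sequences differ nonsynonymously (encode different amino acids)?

3

Codon 1: UGC Cys / UGU Cys — synonymous.
Codon 2: CUG Leu / CCU Pro — nonsynonymous.
Codon 3: GUC Val / AGU Ser — nonsynonymous.
Codon 4: UUU Phe / UUU Phe — identical.
Codon 5: GCA Ala / UUG Leu — nonsynonymous.
Codon 6: ACU Thr / ACA Thr — synonymous.
Nonsynonymous differences: 3.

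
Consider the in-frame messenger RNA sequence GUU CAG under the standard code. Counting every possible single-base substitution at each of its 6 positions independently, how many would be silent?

4

Codon 1 (GUU, Val): 3 synonymous substitutions.
Codon 2 (CAG, Gln): 1 synonymous substitution.
Total: 3 + 1 = 4.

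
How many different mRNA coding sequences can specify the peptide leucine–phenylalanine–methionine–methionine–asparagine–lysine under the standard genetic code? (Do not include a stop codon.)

Leu: 6 codons.
Phe: 2 codons.
Met: 1 codon.
Met: 1 codon.
Asn: 2 codons.
Lys: 2 codons.
6 × 2 × 1 × 1 × 2 × 2 = 48.

48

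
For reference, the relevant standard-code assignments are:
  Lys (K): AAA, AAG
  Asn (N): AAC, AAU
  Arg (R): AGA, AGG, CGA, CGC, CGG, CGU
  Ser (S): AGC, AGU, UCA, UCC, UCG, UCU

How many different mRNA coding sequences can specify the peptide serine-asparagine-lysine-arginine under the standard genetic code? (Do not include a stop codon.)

Ser: 6 codons.
Asn: 2 codons.
Lys: 2 codons.
Arg: 6 codons.
6 × 2 × 2 × 6 = 144.

144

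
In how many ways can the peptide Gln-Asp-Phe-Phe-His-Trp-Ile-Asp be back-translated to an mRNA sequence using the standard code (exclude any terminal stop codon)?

Gln: 2 codons.
Asp: 2 codons.
Phe: 2 codons.
Phe: 2 codons.
His: 2 codons.
Trp: 1 codon.
Ile: 3 codons.
Asp: 2 codons.
2 × 2 × 2 × 2 × 2 × 1 × 3 × 2 = 192.

192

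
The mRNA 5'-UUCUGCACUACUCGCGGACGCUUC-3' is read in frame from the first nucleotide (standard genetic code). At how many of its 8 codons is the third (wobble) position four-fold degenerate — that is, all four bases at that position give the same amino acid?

5

Codon 1 UUC (Phe): third position 2-fold.
Codon 2 UGC (Cys): third position 2-fold.
Codon 3 ACU (Thr): third position 4-fold.
Codon 4 ACU (Thr): third position 4-fold.
Codon 5 CGC (Arg): third position 4-fold.
Codon 6 GGA (Gly): third position 4-fold.
Codon 7 CGC (Arg): third position 4-fold.
Codon 8 UUC (Phe): third position 2-fold.
Four-fold degenerate third positions: 5.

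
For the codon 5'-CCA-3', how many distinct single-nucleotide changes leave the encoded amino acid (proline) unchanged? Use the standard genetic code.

3

Position 1: none → 0 synonymous.
Position 2: none → 0 synonymous.
Position 3: CCT, CCC, CCG → 3 synonymous.
Total: 0 + 0 + 3 = 3.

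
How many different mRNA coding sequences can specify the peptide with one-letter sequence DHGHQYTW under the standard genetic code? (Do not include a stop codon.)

512

Asp: 2 codons.
His: 2 codons.
Gly: 4 codons.
His: 2 codons.
Gln: 2 codons.
Tyr: 2 codons.
Thr: 4 codons.
Trp: 1 codon.
2 × 2 × 4 × 2 × 2 × 2 × 4 × 1 = 512.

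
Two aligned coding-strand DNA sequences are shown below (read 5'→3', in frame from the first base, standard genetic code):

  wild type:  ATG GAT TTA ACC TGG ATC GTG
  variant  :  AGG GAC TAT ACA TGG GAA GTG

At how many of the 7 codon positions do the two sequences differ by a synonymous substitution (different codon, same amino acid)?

Codon 1: ATG Met / AGG Arg — nonsynonymous.
Codon 2: GAT Asp / GAC Asp — synonymous.
Codon 3: TTA Leu / TAT Tyr — nonsynonymous.
Codon 4: ACC Thr / ACA Thr — synonymous.
Codon 5: TGG Trp / TGG Trp — identical.
Codon 6: ATC Ile / GAA Glu — nonsynonymous.
Codon 7: GTG Val / GTG Val — identical.
Synonymous differences: 2.

2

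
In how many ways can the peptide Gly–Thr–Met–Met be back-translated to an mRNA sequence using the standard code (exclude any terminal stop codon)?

Gly: 4 codons.
Thr: 4 codons.
Met: 1 codon.
Met: 1 codon.
4 × 4 × 1 × 1 = 16.

16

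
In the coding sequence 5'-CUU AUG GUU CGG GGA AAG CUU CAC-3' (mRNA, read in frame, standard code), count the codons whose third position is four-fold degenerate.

5

Codon 1 CUU (Leu): third position 4-fold.
Codon 2 AUG (Met): third position 1-fold.
Codon 3 GUU (Val): third position 4-fold.
Codon 4 CGG (Arg): third position 4-fold.
Codon 5 GGA (Gly): third position 4-fold.
Codon 6 AAG (Lys): third position 2-fold.
Codon 7 CUU (Leu): third position 4-fold.
Codon 8 CAC (His): third position 2-fold.
Four-fold degenerate third positions: 5.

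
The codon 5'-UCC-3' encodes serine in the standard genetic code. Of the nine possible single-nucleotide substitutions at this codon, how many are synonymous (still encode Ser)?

3

Position 1: none → 0 synonymous.
Position 2: none → 0 synonymous.
Position 3: UCU, UCA, UCG → 3 synonymous.
Total: 0 + 0 + 3 = 3.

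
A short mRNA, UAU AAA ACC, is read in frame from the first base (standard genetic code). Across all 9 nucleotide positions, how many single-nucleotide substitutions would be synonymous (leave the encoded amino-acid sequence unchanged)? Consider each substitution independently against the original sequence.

Codon 1 (UAU, Tyr): 1 synonymous substitution.
Codon 2 (AAA, Lys): 1 synonymous substitution.
Codon 3 (ACC, Thr): 3 synonymous substitutions.
Total: 1 + 1 + 3 = 5.

5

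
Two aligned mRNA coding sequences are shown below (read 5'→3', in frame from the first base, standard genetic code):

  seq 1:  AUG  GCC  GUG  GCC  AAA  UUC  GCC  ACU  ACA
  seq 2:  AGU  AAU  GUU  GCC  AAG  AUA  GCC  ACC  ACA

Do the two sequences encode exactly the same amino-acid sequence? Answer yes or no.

no

Codon 1: AUG Met / AGU Ser — nonsynonymous.
Codon 2: GCC Ala / AAU Asn — nonsynonymous.
Codon 3: GUG Val / GUU Val — synonymous.
Codon 4: GCC Ala / GCC Ala — identical.
Codon 5: AAA Lys / AAG Lys — synonymous.
Codon 6: UUC Phe / AUA Ile — nonsynonymous.
Codon 7: GCC Ala / GCC Ala — identical.
Codon 8: ACU Thr / ACC Thr — synonymous.
Codon 9: ACA Thr / ACA Thr — identical.
Nonsynonymous differences: 3 → different protein.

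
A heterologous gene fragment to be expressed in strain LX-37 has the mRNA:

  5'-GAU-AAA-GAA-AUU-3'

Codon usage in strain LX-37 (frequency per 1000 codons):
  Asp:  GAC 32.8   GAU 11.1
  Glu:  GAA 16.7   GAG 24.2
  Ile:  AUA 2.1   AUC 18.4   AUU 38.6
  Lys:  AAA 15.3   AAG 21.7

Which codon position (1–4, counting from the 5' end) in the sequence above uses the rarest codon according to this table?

1

Codon 1 GAU (Asp): 11.1 per 1000.
Codon 2 AAA (Lys): 15.3 per 1000.
Codon 3 GAA (Glu): 16.7 per 1000.
Codon 4 AUU (Ile): 38.6 per 1000.
Lowest frequency is 11.1 at codon 1.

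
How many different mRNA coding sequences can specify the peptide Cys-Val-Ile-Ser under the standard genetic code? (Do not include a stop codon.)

144

Cys: 2 codons.
Val: 4 codons.
Ile: 3 codons.
Ser: 6 codons.
2 × 4 × 3 × 6 = 144.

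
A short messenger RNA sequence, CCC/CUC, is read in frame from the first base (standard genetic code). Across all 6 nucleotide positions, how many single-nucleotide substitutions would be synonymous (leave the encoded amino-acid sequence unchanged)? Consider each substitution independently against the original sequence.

6

Codon 1 (CCC, Pro): 3 synonymous substitutions.
Codon 2 (CUC, Leu): 3 synonymous substitutions.
Total: 3 + 3 = 6.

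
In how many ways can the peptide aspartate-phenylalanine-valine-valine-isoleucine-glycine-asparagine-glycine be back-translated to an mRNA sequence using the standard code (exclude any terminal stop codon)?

6144

Asp: 2 codons.
Phe: 2 codons.
Val: 4 codons.
Val: 4 codons.
Ile: 3 codons.
Gly: 4 codons.
Asn: 2 codons.
Gly: 4 codons.
2 × 2 × 4 × 4 × 3 × 4 × 2 × 4 = 6144.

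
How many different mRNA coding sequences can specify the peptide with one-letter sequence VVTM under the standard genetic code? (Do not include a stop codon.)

Val: 4 codons.
Val: 4 codons.
Thr: 4 codons.
Met: 1 codon.
4 × 4 × 4 × 1 = 64.

64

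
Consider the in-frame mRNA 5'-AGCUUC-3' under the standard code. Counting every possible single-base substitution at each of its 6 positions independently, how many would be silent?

Codon 1 (AGC, Ser): 1 synonymous substitution.
Codon 2 (UUC, Phe): 1 synonymous substitution.
Total: 1 + 1 = 2.

2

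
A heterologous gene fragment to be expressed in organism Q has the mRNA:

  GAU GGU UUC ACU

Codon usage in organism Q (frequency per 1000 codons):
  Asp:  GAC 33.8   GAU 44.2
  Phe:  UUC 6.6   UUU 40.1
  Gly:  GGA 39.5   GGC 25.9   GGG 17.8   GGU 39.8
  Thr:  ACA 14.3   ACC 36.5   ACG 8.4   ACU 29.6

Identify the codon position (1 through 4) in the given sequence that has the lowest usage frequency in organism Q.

3

Codon 1 GAU (Asp): 44.2 per 1000.
Codon 2 GGU (Gly): 39.8 per 1000.
Codon 3 UUC (Phe): 6.6 per 1000.
Codon 4 ACU (Thr): 29.6 per 1000.
Lowest frequency is 6.6 at codon 3.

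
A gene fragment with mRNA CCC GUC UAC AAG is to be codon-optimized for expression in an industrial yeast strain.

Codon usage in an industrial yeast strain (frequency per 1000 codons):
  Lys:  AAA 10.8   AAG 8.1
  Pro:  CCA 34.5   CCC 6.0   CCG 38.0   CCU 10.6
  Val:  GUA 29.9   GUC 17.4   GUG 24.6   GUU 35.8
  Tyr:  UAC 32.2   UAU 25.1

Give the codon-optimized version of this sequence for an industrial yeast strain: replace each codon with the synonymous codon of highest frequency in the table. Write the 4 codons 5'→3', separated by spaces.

Codon 1 (Pro): best is CCG at 38.0.
Codon 2 (Val): best is GUU at 35.8.
Codon 3 (Tyr): best is UAC at 32.2.
Codon 4 (Lys): best is AAA at 10.8.

CCG GUU UAC AAA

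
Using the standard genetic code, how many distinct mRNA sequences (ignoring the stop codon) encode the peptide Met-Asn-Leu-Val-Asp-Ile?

Met: 1 codon.
Asn: 2 codons.
Leu: 6 codons.
Val: 4 codons.
Asp: 2 codons.
Ile: 3 codons.
1 × 2 × 6 × 4 × 2 × 3 = 288.

288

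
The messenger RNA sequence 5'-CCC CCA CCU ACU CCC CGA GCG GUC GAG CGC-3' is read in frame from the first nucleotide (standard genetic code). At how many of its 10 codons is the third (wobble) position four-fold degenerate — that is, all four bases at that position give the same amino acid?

Codon 1 CCC (Pro): third position 4-fold.
Codon 2 CCA (Pro): third position 4-fold.
Codon 3 CCU (Pro): third position 4-fold.
Codon 4 ACU (Thr): third position 4-fold.
Codon 5 CCC (Pro): third position 4-fold.
Codon 6 CGA (Arg): third position 4-fold.
Codon 7 GCG (Ala): third position 4-fold.
Codon 8 GUC (Val): third position 4-fold.
Codon 9 GAG (Glu): third position 2-fold.
Codon 10 CGC (Arg): third position 4-fold.
Four-fold degenerate third positions: 9.

9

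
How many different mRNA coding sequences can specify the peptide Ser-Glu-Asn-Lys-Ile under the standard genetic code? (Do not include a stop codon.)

Ser: 6 codons.
Glu: 2 codons.
Asn: 2 codons.
Lys: 2 codons.
Ile: 3 codons.
6 × 2 × 2 × 2 × 3 = 144.

144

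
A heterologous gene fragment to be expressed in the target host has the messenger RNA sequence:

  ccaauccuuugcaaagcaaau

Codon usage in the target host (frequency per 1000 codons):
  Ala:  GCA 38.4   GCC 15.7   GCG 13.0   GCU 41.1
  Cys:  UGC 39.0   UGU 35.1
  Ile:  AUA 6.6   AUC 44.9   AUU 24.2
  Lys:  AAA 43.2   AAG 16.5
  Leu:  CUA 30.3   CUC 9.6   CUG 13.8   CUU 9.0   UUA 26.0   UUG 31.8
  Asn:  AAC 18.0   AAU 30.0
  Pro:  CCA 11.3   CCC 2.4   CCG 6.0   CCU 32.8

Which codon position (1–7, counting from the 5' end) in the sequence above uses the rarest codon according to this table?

3

Codon 1 CCA (Pro): 11.3 per 1000.
Codon 2 AUC (Ile): 44.9 per 1000.
Codon 3 CUU (Leu): 9.0 per 1000.
Codon 4 UGC (Cys): 39.0 per 1000.
Codon 5 AAA (Lys): 43.2 per 1000.
Codon 6 GCA (Ala): 38.4 per 1000.
Codon 7 AAU (Asn): 30.0 per 1000.
Lowest frequency is 9.0 at codon 3.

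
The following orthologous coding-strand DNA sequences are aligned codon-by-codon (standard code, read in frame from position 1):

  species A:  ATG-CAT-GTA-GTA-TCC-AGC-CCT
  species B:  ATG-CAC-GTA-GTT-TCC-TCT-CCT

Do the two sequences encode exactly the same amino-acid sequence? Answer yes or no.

yes

Codon 1: ATG Met / ATG Met — identical.
Codon 2: CAT His / CAC His — synonymous.
Codon 3: GTA Val / GTA Val — identical.
Codon 4: GTA Val / GTT Val — synonymous.
Codon 5: TCC Ser / TCC Ser — identical.
Codon 6: AGC Ser / TCT Ser — synonymous.
Codon 7: CCT Pro / CCT Pro — identical.
Nonsynonymous differences: 0 → same protein.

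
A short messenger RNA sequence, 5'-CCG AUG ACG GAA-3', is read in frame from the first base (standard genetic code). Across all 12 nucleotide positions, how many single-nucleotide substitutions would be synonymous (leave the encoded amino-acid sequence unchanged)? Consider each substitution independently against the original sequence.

7

Codon 1 (CCG, Pro): 3 synonymous substitutions.
Codon 2 (AUG, Met): 0 synonymous substitutions.
Codon 3 (ACG, Thr): 3 synonymous substitutions.
Codon 4 (GAA, Glu): 1 synonymous substitution.
Total: 3 + 0 + 3 + 1 = 7.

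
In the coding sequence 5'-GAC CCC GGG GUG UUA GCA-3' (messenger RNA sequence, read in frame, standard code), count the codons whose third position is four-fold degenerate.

Codon 1 GAC (Asp): third position 2-fold.
Codon 2 CCC (Pro): third position 4-fold.
Codon 3 GGG (Gly): third position 4-fold.
Codon 4 GUG (Val): third position 4-fold.
Codon 5 UUA (Leu): third position 2-fold.
Codon 6 GCA (Ala): third position 4-fold.
Four-fold degenerate third positions: 4.

4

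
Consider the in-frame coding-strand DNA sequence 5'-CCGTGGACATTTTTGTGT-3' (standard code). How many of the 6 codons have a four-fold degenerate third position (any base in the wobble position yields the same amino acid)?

2

Codon 1 CCG (Pro): third position 4-fold.
Codon 2 TGG (Trp): third position 1-fold.
Codon 3 ACA (Thr): third position 4-fold.
Codon 4 TTT (Phe): third position 2-fold.
Codon 5 TTG (Leu): third position 2-fold.
Codon 6 TGT (Cys): third position 2-fold.
Four-fold degenerate third positions: 2.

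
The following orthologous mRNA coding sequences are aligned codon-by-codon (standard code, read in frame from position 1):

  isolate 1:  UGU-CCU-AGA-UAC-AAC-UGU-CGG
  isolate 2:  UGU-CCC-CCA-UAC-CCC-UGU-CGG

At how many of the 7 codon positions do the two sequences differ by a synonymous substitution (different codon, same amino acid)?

Codon 1: UGU Cys / UGU Cys — identical.
Codon 2: CCU Pro / CCC Pro — synonymous.
Codon 3: AGA Arg / CCA Pro — nonsynonymous.
Codon 4: UAC Tyr / UAC Tyr — identical.
Codon 5: AAC Asn / CCC Pro — nonsynonymous.
Codon 6: UGU Cys / UGU Cys — identical.
Codon 7: CGG Arg / CGG Arg — identical.
Synonymous differences: 1.

1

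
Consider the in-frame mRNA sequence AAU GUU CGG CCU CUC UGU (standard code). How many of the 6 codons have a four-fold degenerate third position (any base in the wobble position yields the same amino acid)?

4

Codon 1 AAU (Asn): third position 2-fold.
Codon 2 GUU (Val): third position 4-fold.
Codon 3 CGG (Arg): third position 4-fold.
Codon 4 CCU (Pro): third position 4-fold.
Codon 5 CUC (Leu): third position 4-fold.
Codon 6 UGU (Cys): third position 2-fold.
Four-fold degenerate third positions: 4.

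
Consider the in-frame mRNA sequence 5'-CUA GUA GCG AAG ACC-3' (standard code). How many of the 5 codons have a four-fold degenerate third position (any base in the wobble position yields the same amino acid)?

4

Codon 1 CUA (Leu): third position 4-fold.
Codon 2 GUA (Val): third position 4-fold.
Codon 3 GCG (Ala): third position 4-fold.
Codon 4 AAG (Lys): third position 2-fold.
Codon 5 ACC (Thr): third position 4-fold.
Four-fold degenerate third positions: 4.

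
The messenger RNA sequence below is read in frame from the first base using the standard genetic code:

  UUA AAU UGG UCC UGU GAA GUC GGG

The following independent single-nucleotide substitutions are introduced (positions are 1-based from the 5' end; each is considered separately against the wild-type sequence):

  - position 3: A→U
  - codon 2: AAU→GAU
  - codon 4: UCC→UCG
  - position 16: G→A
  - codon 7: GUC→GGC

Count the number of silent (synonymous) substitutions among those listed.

Codon 1: UUA (Leu) → UUU (Phe) — missense.
Codon 2: AAU (Asn) → GAU (Asp) — missense.
Codon 4: UCC (Ser) → UCG (Ser) — synonymous.
Codon 6: GAA (Glu) → AAA (Lys) — missense.
Codon 7: GUC (Val) → GGC (Gly) — missense.
Synonymous: 1 of 5.

1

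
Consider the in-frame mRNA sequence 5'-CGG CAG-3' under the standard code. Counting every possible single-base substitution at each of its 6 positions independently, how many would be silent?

5

Codon 1 (CGG, Arg): 4 synonymous substitutions.
Codon 2 (CAG, Gln): 1 synonymous substitution.
Total: 4 + 1 = 5.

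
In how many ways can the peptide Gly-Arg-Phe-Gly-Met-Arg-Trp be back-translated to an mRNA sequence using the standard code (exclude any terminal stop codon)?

1152

Gly: 4 codons.
Arg: 6 codons.
Phe: 2 codons.
Gly: 4 codons.
Met: 1 codon.
Arg: 6 codons.
Trp: 1 codon.
4 × 6 × 2 × 4 × 1 × 6 × 1 = 1152.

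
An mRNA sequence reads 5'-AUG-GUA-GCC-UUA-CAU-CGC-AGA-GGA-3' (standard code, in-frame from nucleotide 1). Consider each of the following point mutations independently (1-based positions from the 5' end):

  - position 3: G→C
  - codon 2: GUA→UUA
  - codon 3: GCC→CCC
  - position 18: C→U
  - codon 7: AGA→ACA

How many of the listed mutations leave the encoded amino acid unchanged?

Codon 1: AUG (Met) → AUC (Ile) — missense.
Codon 2: GUA (Val) → UUA (Leu) — missense.
Codon 3: GCC (Ala) → CCC (Pro) — missense.
Codon 6: CGC (Arg) → CGU (Arg) — synonymous.
Codon 7: AGA (Arg) → ACA (Thr) — missense.
Synonymous: 1 of 5.

1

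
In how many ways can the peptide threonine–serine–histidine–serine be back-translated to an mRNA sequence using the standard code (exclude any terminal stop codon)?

288

Thr: 4 codons.
Ser: 6 codons.
His: 2 codons.
Ser: 6 codons.
4 × 6 × 2 × 6 = 288.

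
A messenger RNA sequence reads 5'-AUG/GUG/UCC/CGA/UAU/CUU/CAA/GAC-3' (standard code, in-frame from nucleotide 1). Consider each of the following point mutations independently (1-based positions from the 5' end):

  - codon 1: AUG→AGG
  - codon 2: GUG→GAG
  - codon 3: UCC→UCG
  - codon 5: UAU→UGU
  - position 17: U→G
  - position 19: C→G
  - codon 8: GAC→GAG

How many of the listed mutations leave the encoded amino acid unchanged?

1

Codon 1: AUG (Met) → AGG (Arg) — missense.
Codon 2: GUG (Val) → GAG (Glu) — missense.
Codon 3: UCC (Ser) → UCG (Ser) — synonymous.
Codon 5: UAU (Tyr) → UGU (Cys) — missense.
Codon 6: CUU (Leu) → CGU (Arg) — missense.
Codon 7: CAA (Gln) → GAA (Glu) — missense.
Codon 8: GAC (Asp) → GAG (Glu) — missense.
Synonymous: 1 of 7.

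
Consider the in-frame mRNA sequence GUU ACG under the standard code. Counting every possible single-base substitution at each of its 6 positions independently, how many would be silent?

6

Codon 1 (GUU, Val): 3 synonymous substitutions.
Codon 2 (ACG, Thr): 3 synonymous substitutions.
Total: 3 + 3 = 6.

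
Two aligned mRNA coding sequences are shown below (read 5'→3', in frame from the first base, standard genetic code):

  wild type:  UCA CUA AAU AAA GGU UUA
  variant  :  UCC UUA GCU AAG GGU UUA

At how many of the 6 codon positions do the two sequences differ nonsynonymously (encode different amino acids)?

1

Codon 1: UCA Ser / UCC Ser — synonymous.
Codon 2: CUA Leu / UUA Leu — synonymous.
Codon 3: AAU Asn / GCU Ala — nonsynonymous.
Codon 4: AAA Lys / AAG Lys — synonymous.
Codon 5: GGU Gly / GGU Gly — identical.
Codon 6: UUA Leu / UUA Leu — identical.
Nonsynonymous differences: 1.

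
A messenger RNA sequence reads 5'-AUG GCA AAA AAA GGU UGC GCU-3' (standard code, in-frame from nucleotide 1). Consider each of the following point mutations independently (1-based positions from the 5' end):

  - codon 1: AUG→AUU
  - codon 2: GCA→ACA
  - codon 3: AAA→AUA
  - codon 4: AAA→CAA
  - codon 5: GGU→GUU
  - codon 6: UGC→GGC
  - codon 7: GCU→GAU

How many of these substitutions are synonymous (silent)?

Codon 1: AUG (Met) → AUU (Ile) — missense.
Codon 2: GCA (Ala) → ACA (Thr) — missense.
Codon 3: AAA (Lys) → AUA (Ile) — missense.
Codon 4: AAA (Lys) → CAA (Gln) — missense.
Codon 5: GGU (Gly) → GUU (Val) — missense.
Codon 6: UGC (Cys) → GGC (Gly) — missense.
Codon 7: GCU (Ala) → GAU (Asp) — missense.
Synonymous: 0 of 7.

0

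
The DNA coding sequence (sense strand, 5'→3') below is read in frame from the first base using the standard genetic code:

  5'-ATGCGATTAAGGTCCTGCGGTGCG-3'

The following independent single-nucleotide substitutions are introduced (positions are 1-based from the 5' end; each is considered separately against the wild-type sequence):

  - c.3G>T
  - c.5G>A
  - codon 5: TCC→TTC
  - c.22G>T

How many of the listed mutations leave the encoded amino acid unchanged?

0

Codon 1: ATG (Met) → ATT (Ile) — missense.
Codon 2: CGA (Arg) → CAA (Gln) — missense.
Codon 5: TCC (Ser) → TTC (Phe) — missense.
Codon 8: GCG (Ala) → TCG (Ser) — missense.
Synonymous: 0 of 4.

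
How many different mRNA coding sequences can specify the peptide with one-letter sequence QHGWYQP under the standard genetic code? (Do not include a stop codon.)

256

Gln: 2 codons.
His: 2 codons.
Gly: 4 codons.
Trp: 1 codon.
Tyr: 2 codons.
Gln: 2 codons.
Pro: 4 codons.
2 × 2 × 4 × 1 × 2 × 2 × 4 = 256.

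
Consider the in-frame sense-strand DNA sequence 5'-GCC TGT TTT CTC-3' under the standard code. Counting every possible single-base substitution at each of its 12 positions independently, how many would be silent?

Codon 1 (GCC, Ala): 3 synonymous substitutions.
Codon 2 (TGT, Cys): 1 synonymous substitution.
Codon 3 (TTT, Phe): 1 synonymous substitution.
Codon 4 (CTC, Leu): 3 synonymous substitutions.
Total: 3 + 1 + 1 + 3 = 8.

8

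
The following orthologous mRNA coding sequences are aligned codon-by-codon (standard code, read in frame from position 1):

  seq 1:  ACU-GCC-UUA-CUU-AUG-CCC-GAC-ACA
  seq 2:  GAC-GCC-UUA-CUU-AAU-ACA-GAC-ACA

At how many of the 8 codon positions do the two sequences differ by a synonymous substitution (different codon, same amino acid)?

0

Codon 1: ACU Thr / GAC Asp — nonsynonymous.
Codon 2: GCC Ala / GCC Ala — identical.
Codon 3: UUA Leu / UUA Leu — identical.
Codon 4: CUU Leu / CUU Leu — identical.
Codon 5: AUG Met / AAU Asn — nonsynonymous.
Codon 6: CCC Pro / ACA Thr — nonsynonymous.
Codon 7: GAC Asp / GAC Asp — identical.
Codon 8: ACA Thr / ACA Thr — identical.
Synonymous differences: 0.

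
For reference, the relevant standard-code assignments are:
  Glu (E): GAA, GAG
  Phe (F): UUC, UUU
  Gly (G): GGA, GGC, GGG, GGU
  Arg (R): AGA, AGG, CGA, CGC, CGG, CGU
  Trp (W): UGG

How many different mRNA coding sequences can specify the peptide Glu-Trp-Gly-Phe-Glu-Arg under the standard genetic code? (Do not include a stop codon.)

Glu: 2 codons.
Trp: 1 codon.
Gly: 4 codons.
Phe: 2 codons.
Glu: 2 codons.
Arg: 6 codons.
2 × 1 × 4 × 2 × 2 × 6 = 192.

192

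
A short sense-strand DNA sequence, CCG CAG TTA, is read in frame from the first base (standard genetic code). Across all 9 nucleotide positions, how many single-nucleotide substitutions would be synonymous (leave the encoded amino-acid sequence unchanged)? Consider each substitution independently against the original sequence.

6

Codon 1 (CCG, Pro): 3 synonymous substitutions.
Codon 2 (CAG, Gln): 1 synonymous substitution.
Codon 3 (TTA, Leu): 2 synonymous substitutions.
Total: 3 + 1 + 2 = 6.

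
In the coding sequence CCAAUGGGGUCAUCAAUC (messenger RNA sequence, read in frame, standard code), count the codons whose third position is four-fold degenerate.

Codon 1 CCA (Pro): third position 4-fold.
Codon 2 AUG (Met): third position 1-fold.
Codon 3 GGG (Gly): third position 4-fold.
Codon 4 UCA (Ser): third position 4-fold.
Codon 5 UCA (Ser): third position 4-fold.
Codon 6 AUC (Ile): third position 3-fold.
Four-fold degenerate third positions: 4.

4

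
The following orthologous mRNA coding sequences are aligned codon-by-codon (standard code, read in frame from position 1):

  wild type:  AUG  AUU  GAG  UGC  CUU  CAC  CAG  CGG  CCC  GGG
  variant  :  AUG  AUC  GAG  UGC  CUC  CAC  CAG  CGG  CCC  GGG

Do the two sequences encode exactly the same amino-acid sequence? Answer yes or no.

Codon 1: AUG Met / AUG Met — identical.
Codon 2: AUU Ile / AUC Ile — synonymous.
Codon 3: GAG Glu / GAG Glu — identical.
Codon 4: UGC Cys / UGC Cys — identical.
Codon 5: CUU Leu / CUC Leu — synonymous.
Codon 6: CAC His / CAC His — identical.
Codon 7: CAG Gln / CAG Gln — identical.
Codon 8: CGG Arg / CGG Arg — identical.
Codon 9: CCC Pro / CCC Pro — identical.
Codon 10: GGG Gly / GGG Gly — identical.
Nonsynonymous differences: 0 → same protein.

yes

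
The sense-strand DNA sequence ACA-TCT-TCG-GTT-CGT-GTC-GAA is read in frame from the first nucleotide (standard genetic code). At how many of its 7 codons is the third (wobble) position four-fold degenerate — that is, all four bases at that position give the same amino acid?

Codon 1 ACA (Thr): third position 4-fold.
Codon 2 TCT (Ser): third position 4-fold.
Codon 3 TCG (Ser): third position 4-fold.
Codon 4 GTT (Val): third position 4-fold.
Codon 5 CGT (Arg): third position 4-fold.
Codon 6 GTC (Val): third position 4-fold.
Codon 7 GAA (Glu): third position 2-fold.
Four-fold degenerate third positions: 6.

6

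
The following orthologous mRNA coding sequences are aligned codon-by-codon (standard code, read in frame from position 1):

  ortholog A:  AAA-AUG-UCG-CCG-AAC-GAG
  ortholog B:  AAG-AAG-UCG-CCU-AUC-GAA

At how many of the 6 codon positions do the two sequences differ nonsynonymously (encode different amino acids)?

2

Codon 1: AAA Lys / AAG Lys — synonymous.
Codon 2: AUG Met / AAG Lys — nonsynonymous.
Codon 3: UCG Ser / UCG Ser — identical.
Codon 4: CCG Pro / CCU Pro — synonymous.
Codon 5: AAC Asn / AUC Ile — nonsynonymous.
Codon 6: GAG Glu / GAA Glu — synonymous.
Nonsynonymous differences: 2.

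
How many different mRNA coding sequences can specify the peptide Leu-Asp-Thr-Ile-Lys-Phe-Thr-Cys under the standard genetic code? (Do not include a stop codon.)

4608

Leu: 6 codons.
Asp: 2 codons.
Thr: 4 codons.
Ile: 3 codons.
Lys: 2 codons.
Phe: 2 codons.
Thr: 4 codons.
Cys: 2 codons.
6 × 2 × 4 × 3 × 2 × 2 × 4 × 2 = 4608.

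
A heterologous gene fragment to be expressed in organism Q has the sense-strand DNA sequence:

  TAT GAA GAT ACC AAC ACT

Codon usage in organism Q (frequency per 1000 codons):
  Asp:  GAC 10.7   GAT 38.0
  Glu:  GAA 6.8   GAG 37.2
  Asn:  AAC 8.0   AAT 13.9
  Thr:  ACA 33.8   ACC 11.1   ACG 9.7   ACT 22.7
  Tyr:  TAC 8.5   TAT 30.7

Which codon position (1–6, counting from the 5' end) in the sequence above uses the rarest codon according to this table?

Codon 1 TAT (Tyr): 30.7 per 1000.
Codon 2 GAA (Glu): 6.8 per 1000.
Codon 3 GAT (Asp): 38.0 per 1000.
Codon 4 ACC (Thr): 11.1 per 1000.
Codon 5 AAC (Asn): 8.0 per 1000.
Codon 6 ACT (Thr): 22.7 per 1000.
Lowest frequency is 6.8 at codon 2.

2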